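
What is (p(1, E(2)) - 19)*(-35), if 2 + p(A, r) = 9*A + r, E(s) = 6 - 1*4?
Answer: 350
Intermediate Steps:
E(s) = 2 (E(s) = 6 - 4 = 2)
p(A, r) = -2 + r + 9*A (p(A, r) = -2 + (9*A + r) = -2 + (r + 9*A) = -2 + r + 9*A)
(p(1, E(2)) - 19)*(-35) = ((-2 + 2 + 9*1) - 19)*(-35) = ((-2 + 2 + 9) - 19)*(-35) = (9 - 19)*(-35) = -10*(-35) = 350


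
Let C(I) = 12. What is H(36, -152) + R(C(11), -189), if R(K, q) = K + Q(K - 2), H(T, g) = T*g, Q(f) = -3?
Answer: -5463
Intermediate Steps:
R(K, q) = -3 + K (R(K, q) = K - 3 = -3 + K)
H(36, -152) + R(C(11), -189) = 36*(-152) + (-3 + 12) = -5472 + 9 = -5463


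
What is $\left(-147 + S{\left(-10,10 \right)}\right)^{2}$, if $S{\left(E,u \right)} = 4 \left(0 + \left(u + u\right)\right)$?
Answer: $4489$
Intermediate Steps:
$S{\left(E,u \right)} = 8 u$ ($S{\left(E,u \right)} = 4 \left(0 + 2 u\right) = 4 \cdot 2 u = 8 u$)
$\left(-147 + S{\left(-10,10 \right)}\right)^{2} = \left(-147 + 8 \cdot 10\right)^{2} = \left(-147 + 80\right)^{2} = \left(-67\right)^{2} = 4489$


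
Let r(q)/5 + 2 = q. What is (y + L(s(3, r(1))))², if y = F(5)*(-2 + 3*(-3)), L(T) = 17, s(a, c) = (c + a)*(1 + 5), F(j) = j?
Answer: 1444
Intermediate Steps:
r(q) = -10 + 5*q
s(a, c) = 6*a + 6*c (s(a, c) = (a + c)*6 = 6*a + 6*c)
y = -55 (y = 5*(-2 + 3*(-3)) = 5*(-2 - 9) = 5*(-11) = -55)
(y + L(s(3, r(1))))² = (-55 + 17)² = (-38)² = 1444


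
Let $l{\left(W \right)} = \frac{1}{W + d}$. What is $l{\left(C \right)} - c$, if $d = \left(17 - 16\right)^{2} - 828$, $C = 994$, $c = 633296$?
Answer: $- \frac{105760431}{167} \approx -6.333 \cdot 10^{5}$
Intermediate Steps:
$d = -827$ ($d = 1^{2} - 828 = 1 - 828 = -827$)
$l{\left(W \right)} = \frac{1}{-827 + W}$ ($l{\left(W \right)} = \frac{1}{W - 827} = \frac{1}{-827 + W}$)
$l{\left(C \right)} - c = \frac{1}{-827 + 994} - 633296 = \frac{1}{167} - 633296 = - \frac{105760431}{167}$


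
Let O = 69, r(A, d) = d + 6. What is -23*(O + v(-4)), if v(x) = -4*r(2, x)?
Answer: -1403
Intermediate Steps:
r(A, d) = 6 + d
v(x) = -24 - 4*x (v(x) = -4*(6 + x) = -24 - 4*x)
-23*(O + v(-4)) = -23*(69 + (-24 - 4*(-4))) = -23*(69 + (-24 + 16)) = -23*(69 - 8) = -23*61 = -1403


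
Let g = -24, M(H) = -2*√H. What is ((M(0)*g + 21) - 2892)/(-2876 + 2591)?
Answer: 957/95 ≈ 10.074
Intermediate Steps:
((M(0)*g + 21) - 2892)/(-2876 + 2591) = ((-2*√0*(-24) + 21) - 2892)/(-2876 + 2591) = ((-2*0*(-24) + 21) - 2892)/(-285) = ((0*(-24) + 21) - 2892)*(-1/285) = ((0 + 21) - 2892)*(-1/285) = (21 - 2892)*(-1/285) = -2871*(-1/285) = 957/95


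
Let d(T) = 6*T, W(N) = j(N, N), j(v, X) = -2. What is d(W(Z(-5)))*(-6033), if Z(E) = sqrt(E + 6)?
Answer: 72396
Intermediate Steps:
Z(E) = sqrt(6 + E)
W(N) = -2
d(W(Z(-5)))*(-6033) = (6*(-2))*(-6033) = -12*(-6033) = 72396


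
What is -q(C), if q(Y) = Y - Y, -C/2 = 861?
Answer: 0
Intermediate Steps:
C = -1722 (C = -2*861 = -1722)
q(Y) = 0
-q(C) = -1*0 = 0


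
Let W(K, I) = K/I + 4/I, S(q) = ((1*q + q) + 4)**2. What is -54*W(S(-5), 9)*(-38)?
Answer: 9120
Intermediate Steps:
S(q) = (4 + 2*q)**2 (S(q) = ((q + q) + 4)**2 = (2*q + 4)**2 = (4 + 2*q)**2)
W(K, I) = 4/I + K/I
-54*W(S(-5), 9)*(-38) = -54*(4 + 4*(2 - 5)**2)/9*(-38) = -6*(4 + 4*(-3)**2)*(-38) = -6*(4 + 4*9)*(-38) = -6*(4 + 36)*(-38) = -6*40*(-38) = -54*40/9*(-38) = -240*(-38) = 9120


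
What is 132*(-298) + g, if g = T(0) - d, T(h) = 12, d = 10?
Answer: -39334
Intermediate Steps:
g = 2 (g = 12 - 1*10 = 12 - 10 = 2)
132*(-298) + g = 132*(-298) + 2 = -39336 + 2 = -39334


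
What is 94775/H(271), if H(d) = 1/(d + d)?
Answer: 51368050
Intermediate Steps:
H(d) = 1/(2*d)
94775/H(271) = 94775/(((1/2)/271)) = 94775/(((1/2)*(1/271))) = 94775/(1/542) = 94775*542 = 51368050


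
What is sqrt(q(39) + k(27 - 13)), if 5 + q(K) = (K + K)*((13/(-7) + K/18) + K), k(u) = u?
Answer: sqrt(150682)/7 ≈ 55.454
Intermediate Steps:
q(K) = -5 + 2*K*(-13/7 + 19*K/18) (q(K) = -5 + (K + K)*((13/(-7) + K/18) + K) = -5 + (2*K)*((13*(-1/7) + K*(1/18)) + K) = -5 + (2*K)*((-13/7 + K/18) + K) = -5 + (2*K)*(-13/7 + 19*K/18) = -5 + 2*K*(-13/7 + 19*K/18))
sqrt(q(39) + k(27 - 13)) = sqrt((-5 - 26/7*39 + (19/9)*39**2) + (27 - 13)) = sqrt((-5 - 1014/7 + (19/9)*1521) + 14) = sqrt((-5 - 1014/7 + 3211) + 14) = sqrt(21428/7 + 14) = sqrt(21526/7) = sqrt(150682)/7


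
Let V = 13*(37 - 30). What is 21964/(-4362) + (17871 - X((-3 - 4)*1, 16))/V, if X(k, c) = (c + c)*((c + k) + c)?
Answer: 36232489/198471 ≈ 182.56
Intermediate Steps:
V = 91 (V = 13*7 = 91)
X(k, c) = 2*c*(k + 2*c) (X(k, c) = (2*c)*(k + 2*c) = 2*c*(k + 2*c))
21964/(-4362) + (17871 - X((-3 - 4)*1, 16))/V = 21964/(-4362) + (17871 - 2*16*((-3 - 4)*1 + 2*16))/91 = 21964*(-1/4362) + (17871 - 2*16*(-7*1 + 32))*(1/91) = -10982/2181 + (17871 - 2*16*(-7 + 32))*(1/91) = -10982/2181 + (17871 - 2*16*25)*(1/91) = -10982/2181 + (17871 - 1*800)*(1/91) = -10982/2181 + (17871 - 800)*(1/91) = -10982/2181 + 17071*(1/91) = -10982/2181 + 17071/91 = 36232489/198471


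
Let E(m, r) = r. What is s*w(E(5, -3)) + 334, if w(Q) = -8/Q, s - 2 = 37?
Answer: 438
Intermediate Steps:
s = 39 (s = 2 + 37 = 39)
s*w(E(5, -3)) + 334 = 39*(-8/(-3)) + 334 = 39*(-8*(-1/3)) + 334 = 39*(8/3) + 334 = 104 + 334 = 438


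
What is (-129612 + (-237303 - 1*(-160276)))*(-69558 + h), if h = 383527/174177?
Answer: 2503435667166721/174177 ≈ 1.4373e+10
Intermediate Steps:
h = 383527/174177 (h = 383527*(1/174177) = 383527/174177 ≈ 2.2019)
(-129612 + (-237303 - 1*(-160276)))*(-69558 + h) = (-129612 + (-237303 - 1*(-160276)))*(-69558 + 383527/174177) = (-129612 + (-237303 + 160276))*(-12115020239/174177) = (-129612 - 77027)*(-12115020239/174177) = -206639*(-12115020239/174177) = 2503435667166721/174177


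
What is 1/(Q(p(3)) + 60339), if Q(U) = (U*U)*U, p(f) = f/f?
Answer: 1/60340 ≈ 1.6573e-5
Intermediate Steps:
p(f) = 1
Q(U) = U**3 (Q(U) = U**2*U = U**3)
1/(Q(p(3)) + 60339) = 1/(1**3 + 60339) = 1/(1 + 60339) = 1/60340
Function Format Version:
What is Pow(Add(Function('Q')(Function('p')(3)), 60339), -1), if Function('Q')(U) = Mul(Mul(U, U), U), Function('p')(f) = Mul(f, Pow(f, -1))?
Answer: Rational(1, 60340) ≈ 1.6573e-5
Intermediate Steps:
Function('p')(f) = 1
Function('Q')(U) = Pow(U, 3) (Function('Q')(U) = Mul(Pow(U, 2), U) = Pow(U, 3))
Pow(Add(Function('Q')(Function('p')(3)), 60339), -1) = Pow(Add(Pow(1, 3), 60339), -1) = Pow(Add(1, 60339), -1) = Pow(60340, -1) = Rational(1, 60340)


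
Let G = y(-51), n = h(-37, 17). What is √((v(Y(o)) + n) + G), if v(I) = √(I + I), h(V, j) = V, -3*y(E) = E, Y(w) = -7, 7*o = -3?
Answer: √(-20 + I*√14) ≈ 0.41653 + 4.4915*I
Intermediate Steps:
o = -3/7 (o = (⅐)*(-3) = -3/7 ≈ -0.42857)
y(E) = -E/3
n = -37
v(I) = √2*√I (v(I) = √(2*I) = √2*√I)
G = 17 (G = -⅓*(-51) = 17)
√((v(Y(o)) + n) + G) = √((√2*√(-7) - 37) + 17) = √((√2*(I*√7) - 37) + 17) = √((I*√14 - 37) + 17) = √((-37 + I*√14) + 17) = √(-20 + I*√14)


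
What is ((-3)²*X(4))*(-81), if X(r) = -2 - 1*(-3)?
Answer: -729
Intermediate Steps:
X(r) = 1 (X(r) = -2 + 3 = 1)
((-3)²*X(4))*(-81) = ((-3)²*1)*(-81) = (9*1)*(-81) = 9*(-81) = -729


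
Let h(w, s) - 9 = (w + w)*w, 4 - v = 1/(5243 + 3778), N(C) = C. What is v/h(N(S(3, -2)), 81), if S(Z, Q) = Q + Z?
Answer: 36083/99231 ≈ 0.36363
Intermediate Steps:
v = 36083/9021 (v = 4 - 1/(5243 + 3778) = 4 - 1/9021 = 36083/9021 ≈ 3.9999)
h(w, s) = 9 + 2*w² (h(w, s) = 9 + (w + w)*w = 9 + (2*w)*w = 9 + 2*w²)
v/h(N(S(3, -2)), 81) = 36083/(9021*(9 + 2*(-2 + 3)²)) = 36083/(9021*(9 + 2*1²)) = 36083/(9021*(9 + 2*1)) = 36083/(9021*(9 + 2)) = (36083/9021)/11 = (36083/9021)*(1/11) = 36083/99231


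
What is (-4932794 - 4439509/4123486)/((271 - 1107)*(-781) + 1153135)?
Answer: -6780103813131/2482408671262 ≈ -2.7313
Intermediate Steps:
(-4932794 - 4439509/4123486)/((271 - 1107)*(-781) + 1153135) = (-4932794 - 4439509*1/4123486)/(-836*(-781) + 1153135) = (-4932794 - 4439509/4123486)/(652916 + 1153135) = -20340311439393/4123486/1806051 = -20340311439393/4123486*1/1806051 = -6780103813131/2482408671262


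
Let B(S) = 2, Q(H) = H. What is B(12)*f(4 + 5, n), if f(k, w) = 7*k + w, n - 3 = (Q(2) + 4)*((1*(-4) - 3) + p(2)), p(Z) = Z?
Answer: 72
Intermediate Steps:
n = -27 (n = 3 + (2 + 4)*((1*(-4) - 3) + 2) = 3 + 6*((-4 - 3) + 2) = 3 + 6*(-7 + 2) = 3 + 6*(-5) = 3 - 30 = -27)
f(k, w) = w + 7*k
B(12)*f(4 + 5, n) = 2*(-27 + 7*(4 + 5)) = 2*(-27 + 7*9) = 2*(-27 + 63) = 2*36 = 72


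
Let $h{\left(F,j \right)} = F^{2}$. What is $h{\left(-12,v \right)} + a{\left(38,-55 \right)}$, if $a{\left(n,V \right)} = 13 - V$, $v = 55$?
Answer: $212$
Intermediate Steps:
$h{\left(-12,v \right)} + a{\left(38,-55 \right)} = \left(-12\right)^{2} + \left(13 - -55\right) = 144 + \left(13 + 55\right) = 144 + 68 = 212$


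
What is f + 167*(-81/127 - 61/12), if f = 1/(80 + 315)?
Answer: -575147311/601980 ≈ -955.43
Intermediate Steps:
f = 1/395 ≈ 0.0025316
f + 167*(-81/127 - 61/12) = 1/395 + 167*(-81/127 - 61/12) = 1/395 + 167*(-8719/1524) = 1/395 - 1456073/1524 = -575147311/601980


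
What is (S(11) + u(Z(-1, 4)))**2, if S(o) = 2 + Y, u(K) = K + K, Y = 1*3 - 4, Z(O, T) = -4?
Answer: 49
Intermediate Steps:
Y = -1 (Y = 3 - 4 = -1)
u(K) = 2*K
S(o) = 1 (S(o) = 2 - 1 = 1)
(S(11) + u(Z(-1, 4)))**2 = (1 + 2*(-4))**2 = (1 - 8)**2 = (-7)**2 = 49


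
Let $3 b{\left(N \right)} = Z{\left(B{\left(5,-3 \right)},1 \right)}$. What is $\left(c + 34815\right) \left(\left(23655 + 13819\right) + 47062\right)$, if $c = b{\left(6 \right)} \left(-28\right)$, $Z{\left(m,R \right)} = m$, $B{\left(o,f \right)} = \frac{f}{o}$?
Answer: $\frac{14717971208}{5} \approx 2.9436 \cdot 10^{9}$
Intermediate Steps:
$b{\left(N \right)} = - \frac{1}{5}$ ($b{\left(N \right)} = \frac{\left(-3\right) \frac{1}{5}}{3} = \frac{1}{3} \left(- \frac{3}{5}\right) = - \frac{1}{5}$)
$c = \frac{28}{5}$ ($c = \left(- \frac{1}{5}\right) \left(-28\right) = \frac{28}{5} \approx 5.6$)
$\left(c + 34815\right) \left(\left(23655 + 13819\right) + 47062\right) = \left(\frac{28}{5} + 34815\right) \left(\left(23655 + 13819\right) + 47062\right) = \frac{174103 \left(37474 + 47062\right)}{5} = \frac{174103}{5} \cdot 84536 = \frac{14717971208}{5}$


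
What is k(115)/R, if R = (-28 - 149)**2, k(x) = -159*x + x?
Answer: -18170/31329 ≈ -0.57997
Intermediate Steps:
k(x) = -158*x
R = 31329 (R = (-177)**2 = 31329)
k(115)/R = -158*115/31329 = -18170*1/31329 = -18170/31329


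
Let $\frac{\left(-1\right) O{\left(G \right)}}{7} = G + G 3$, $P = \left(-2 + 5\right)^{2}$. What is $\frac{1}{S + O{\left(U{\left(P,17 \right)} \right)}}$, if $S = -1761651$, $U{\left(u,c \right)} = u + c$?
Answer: $- \frac{1}{1762379} \approx -5.6741 \cdot 10^{-7}$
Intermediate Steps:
$P = 9$ ($P = 3^{2} = 9$)
$U{\left(u,c \right)} = c + u$
$O{\left(G \right)} = - 28 G$ ($O{\left(G \right)} = - 7 \left(G + G 3\right) = - 7 \left(G + 3 G\right) = - 7 \cdot 4 G = - 28 G$)
$\frac{1}{S + O{\left(U{\left(P,17 \right)} \right)}} = \frac{1}{-1761651 - 28 \left(17 + 9\right)} = \frac{1}{-1761651 - 728} = \frac{1}{-1762379} = - \frac{1}{1762379}$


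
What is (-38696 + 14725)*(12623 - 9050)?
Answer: -85648383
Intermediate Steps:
(-38696 + 14725)*(12623 - 9050) = -23971*3573 = -85648383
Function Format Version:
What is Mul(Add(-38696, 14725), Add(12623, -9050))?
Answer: -85648383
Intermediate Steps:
Mul(Add(-38696, 14725), Add(12623, -9050)) = Mul(-23971, 3573) = -85648383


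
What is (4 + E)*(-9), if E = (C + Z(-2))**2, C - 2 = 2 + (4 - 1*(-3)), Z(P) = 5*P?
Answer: -45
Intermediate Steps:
C = 11 (C = 2 + (2 + (4 - 1*(-3))) = 2 + (2 + (4 + 3)) = 2 + (2 + 7) = 2 + 9 = 11)
E = 1 (E = (11 + 5*(-2))**2 = (11 - 10)**2 = 1**2 = 1)
(4 + E)*(-9) = (4 + 1)*(-9) = 5*(-9) = -45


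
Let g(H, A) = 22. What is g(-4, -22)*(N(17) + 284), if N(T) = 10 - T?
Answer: 6094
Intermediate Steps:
g(-4, -22)*(N(17) + 284) = 22*((10 - 1*17) + 284) = 22*((10 - 17) + 284) = 22*(-7 + 284) = 22*277 = 6094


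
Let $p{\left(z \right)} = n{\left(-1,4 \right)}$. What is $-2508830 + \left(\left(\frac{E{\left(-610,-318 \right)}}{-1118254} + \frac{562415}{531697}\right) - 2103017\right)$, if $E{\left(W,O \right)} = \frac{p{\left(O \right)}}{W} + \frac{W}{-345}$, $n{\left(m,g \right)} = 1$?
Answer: $- \frac{115413971914339883515487}{25025547982329420} \approx -4.6118 \cdot 10^{6}$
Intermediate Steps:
$p{\left(z \right)} = 1$
$E{\left(W,O \right)} = \frac{1}{W} - \frac{W}{345}$ ($E{\left(W,O \right)} = 1 \frac{1}{W} + \frac{W}{-345} = \frac{1}{W} + W \left(- \frac{1}{345}\right) = \frac{1}{W} - \frac{W}{345}$)
$-2508830 + \left(\left(\frac{E{\left(-610,-318 \right)}}{-1118254} + \frac{562415}{531697}\right) - 2103017\right) = -2508830 - \left(\frac{1118167267434}{531697} - \frac{\frac{1}{-610} - - \frac{122}{69}}{-1118254}\right) = -2508830 - \left(\frac{1118167267434}{531697} - \left(- \frac{1}{610} + \frac{122}{69}\right) \left(- \frac{1}{1118254}\right)\right) = -2508830 + \left(\left(\frac{74351}{42090} \left(- \frac{1}{1118254}\right) + \frac{562415}{531697}\right) - 2103017\right) = -2508830 + \left(\left(- \frac{74351}{47067310860} + \frac{562415}{531697}\right) - 2103017\right) = -2508830 + \left(\frac{26471322105123253}{25025547982329420} - 2103017\right) = -2508830 - \frac{52629126369832364736887}{25025547982329420} = - \frac{115413971914339883515487}{25025547982329420}$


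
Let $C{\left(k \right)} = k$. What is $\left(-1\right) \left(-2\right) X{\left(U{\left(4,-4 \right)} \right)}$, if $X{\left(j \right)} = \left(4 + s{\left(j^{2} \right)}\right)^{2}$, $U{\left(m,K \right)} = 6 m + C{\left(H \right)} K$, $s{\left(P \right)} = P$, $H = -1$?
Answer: $1241888$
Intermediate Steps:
$U{\left(m,K \right)} = - K + 6 m$ ($U{\left(m,K \right)} = 6 m - K = - K + 6 m$)
$X{\left(j \right)} = \left(4 + j^{2}\right)^{2}$
$\left(-1\right) \left(-2\right) X{\left(U{\left(4,-4 \right)} \right)} = \left(-1\right) \left(-2\right) \left(4 + \left(\left(-1\right) \left(-4\right) + 6 \cdot 4\right)^{2}\right)^{2} = 2 \left(4 + \left(4 + 24\right)^{2}\right)^{2} = 2 \left(4 + 28^{2}\right)^{2} = 2 \left(4 + 784\right)^{2} = 2 \cdot 788^{2} = 2 \cdot 620944 = 1241888$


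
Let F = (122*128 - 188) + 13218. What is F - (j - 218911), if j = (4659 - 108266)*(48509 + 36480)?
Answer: 8805702880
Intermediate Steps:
j = -8805455323 (j = -103607*84989 = -8805455323)
F = 28646 (F = (15616 - 188) + 13218 = 15428 + 13218 = 28646)
F - (j - 218911) = 28646 - (-8805455323 - 218911) = 28646 - 1*(-8805674234) = 28646 + 8805674234 = 8805702880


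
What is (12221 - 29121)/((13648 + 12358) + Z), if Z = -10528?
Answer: -8450/7739 ≈ -1.0919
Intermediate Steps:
(12221 - 29121)/((13648 + 12358) + Z) = (12221 - 29121)/((13648 + 12358) - 10528) = -16900/(26006 - 10528) = -16900/15478 = -16900*1/15478 = -8450/7739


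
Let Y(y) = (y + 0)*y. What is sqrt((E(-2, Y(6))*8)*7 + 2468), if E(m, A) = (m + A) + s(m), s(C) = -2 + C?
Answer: 2*sqrt(1037) ≈ 64.405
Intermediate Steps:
Y(y) = y**2 (Y(y) = y*y = y**2)
E(m, A) = -2 + A + 2*m (E(m, A) = (m + A) + (-2 + m) = (A + m) + (-2 + m) = -2 + A + 2*m)
sqrt((E(-2, Y(6))*8)*7 + 2468) = sqrt(((-2 + 6**2 + 2*(-2))*8)*7 + 2468) = sqrt(((-2 + 36 - 4)*8)*7 + 2468) = sqrt((30*8)*7 + 2468) = sqrt(240*7 + 2468) = sqrt(1680 + 2468) = sqrt(4148) = 2*sqrt(1037)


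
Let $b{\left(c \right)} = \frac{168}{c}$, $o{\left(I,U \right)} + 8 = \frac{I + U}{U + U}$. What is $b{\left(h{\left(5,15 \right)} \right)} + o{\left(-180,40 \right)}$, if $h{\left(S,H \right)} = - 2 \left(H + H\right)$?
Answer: $- \frac{251}{20} \approx -12.55$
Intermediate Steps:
$o{\left(I,U \right)} = -8 + \frac{I + U}{2 U}$ ($o{\left(I,U \right)} = -8 + \frac{I + U}{U + U} = -8 + \frac{I + U}{2 U}$)
$h{\left(S,H \right)} = - 4 H$ ($h{\left(S,H \right)} = - 2 \cdot 2 H = - 4 H$)
$b{\left(h{\left(5,15 \right)} \right)} + o{\left(-180,40 \right)} = \frac{168}{\left(-4\right) 15} + \frac{-180 - 600}{2 \cdot 40} = \frac{168}{-60} + \frac{1}{2} \cdot \frac{1}{40} \left(-180 - 600\right) = 168 \left(- \frac{1}{60}\right) + \frac{1}{2} \cdot \frac{1}{40} \left(-780\right) = - \frac{14}{5} - \frac{39}{4} = - \frac{251}{20}$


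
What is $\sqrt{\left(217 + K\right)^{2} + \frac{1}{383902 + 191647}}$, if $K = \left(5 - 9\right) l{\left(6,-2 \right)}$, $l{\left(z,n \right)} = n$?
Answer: $\frac{\sqrt{16769867977751174}}{575549} \approx 225.0$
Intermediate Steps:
$K = 8$ ($K = \left(5 - 9\right) \left(-2\right) = \left(-4\right) \left(-2\right) = 8$)
$\sqrt{\left(217 + K\right)^{2} + \frac{1}{383902 + 191647}} = \sqrt{\left(217 + 8\right)^{2} + \frac{1}{383902 + 191647}} = \sqrt{225^{2} + \frac{1}{575549}} = \sqrt{50625 + \frac{1}{575549}} = \sqrt{\frac{29137168126}{575549}} = \frac{\sqrt{16769867977751174}}{575549}$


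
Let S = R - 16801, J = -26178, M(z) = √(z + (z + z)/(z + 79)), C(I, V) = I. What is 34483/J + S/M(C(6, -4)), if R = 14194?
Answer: -34483/26178 - 869*√4930/58 ≈ -1053.3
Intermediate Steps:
M(z) = √(z + 2*z/(79 + z)) (M(z) = √(z + (2*z)/(79 + z)) = √(z + 2*z/(79 + z)))
S = -2607 (S = 14194 - 16801 = -2607)
34483/J + S/M(C(6, -4)) = 34483/(-26178) - 2607*√6*√(79 + 6)/(6*√(81 + 6)) = 34483*(-1/26178) - 2607*√4930/174 = -34483/26178 - 2607*√4930/174 = -34483/26178 - 869*√4930/58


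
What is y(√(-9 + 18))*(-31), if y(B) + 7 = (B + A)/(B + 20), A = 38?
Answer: 3720/23 ≈ 161.74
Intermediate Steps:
y(B) = -7 + (38 + B)/(20 + B) (y(B) = -7 + (B + 38)/(B + 20) = -7 + (38 + B)/(20 + B))
y(√(-9 + 18))*(-31) = (6*(-17 - √(-9 + 18))/(20 + √(-9 + 18)))*(-31) = (6*(-17 - √9)/(20 + √9))*(-31) = (6*(-17 - 1*3)/(20 + 3))*(-31) = (6*(-17 - 3)/23)*(-31) = (6*(1/23)*(-20))*(-31) = -120/23*(-31) = 3720/23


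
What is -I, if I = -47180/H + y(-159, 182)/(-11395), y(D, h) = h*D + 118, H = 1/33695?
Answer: 3622994892136/2279 ≈ 1.5897e+9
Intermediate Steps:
H = 1/33695 ≈ 2.9678e-5
y(D, h) = 118 + D*h (y(D, h) = D*h + 118 = 118 + D*h)
I = -3622994892136/2279 (I = -47180/1/33695 + (118 - 159*182)/(-11395) = -47180*33695 + (118 - 28938)*(-1/11395) = -1589730100 - 28820*(-1/11395) = -1589730100 + 5764/2279 = -3622994892136/2279 ≈ -1.5897e+9)
-I = -1*(-3622994892136/2279) = 3622994892136/2279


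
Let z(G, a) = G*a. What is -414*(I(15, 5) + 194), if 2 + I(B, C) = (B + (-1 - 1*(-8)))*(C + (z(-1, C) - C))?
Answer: -33948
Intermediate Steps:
I(B, C) = -2 - C*(7 + B) (I(B, C) = -2 + (B + (-1 - 1*(-8)))*(C + (-C - C)) = -2 + (B + (-1 + 8))*(C - 2*C) = -2 + (B + 7)*(-C) = -2 + (7 + B)*(-C) = -2 - C*(7 + B))
-414*(I(15, 5) + 194) = -414*((-2 - 7*5 - 1*15*5) + 194) = -414*((-2 - 35 - 75) + 194) = -414*(-112 + 194) = -414*82 = -33948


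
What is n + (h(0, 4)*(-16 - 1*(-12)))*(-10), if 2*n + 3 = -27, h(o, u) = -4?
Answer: -175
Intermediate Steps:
n = -15 (n = -3/2 + (½)*(-27) = -3/2 - 27/2 = -15)
n + (h(0, 4)*(-16 - 1*(-12)))*(-10) = -15 - 4*(-16 - 1*(-12))*(-10) = -15 - 4*(-16 + 12)*(-10) = -15 - 4*(-4)*(-10) = -15 + 16*(-10) = -15 - 160 = -175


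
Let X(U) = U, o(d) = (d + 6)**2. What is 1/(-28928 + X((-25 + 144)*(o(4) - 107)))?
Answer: -1/29761 ≈ -3.3601e-5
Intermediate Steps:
o(d) = (6 + d)**2
1/(-28928 + X((-25 + 144)*(o(4) - 107))) = 1/(-28928 + (-25 + 144)*((6 + 4)**2 - 107)) = 1/(-28928 + 119*(10**2 - 107)) = 1/(-28928 + 119*(100 - 107)) = 1/(-28928 + 119*(-7)) = 1/(-28928 - 833) = 1/(-29761) = -1/29761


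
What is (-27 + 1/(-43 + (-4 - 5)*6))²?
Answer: 6864400/9409 ≈ 729.56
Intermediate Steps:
(-27 + 1/(-43 + (-4 - 5)*6))² = (-27 + 1/(-43 - 9*6))² = (-27 + 1/(-43 - 54))² = (-27 + 1/(-97))² = (-27 - 1/97)² = (-2620/97)² = 6864400/9409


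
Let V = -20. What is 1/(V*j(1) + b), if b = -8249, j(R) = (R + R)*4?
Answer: -1/8409 ≈ -0.00011892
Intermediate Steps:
j(R) = 8*R (j(R) = (2*R)*4 = 8*R)
1/(V*j(1) + b) = 1/(-160 - 8249) = 1/(-8409) = -1/8409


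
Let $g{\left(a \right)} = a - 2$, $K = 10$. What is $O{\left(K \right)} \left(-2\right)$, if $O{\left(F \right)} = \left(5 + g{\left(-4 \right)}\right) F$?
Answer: $20$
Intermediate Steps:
$g{\left(a \right)} = -2 + a$ ($g{\left(a \right)} = a - 2 = -2 + a$)
$O{\left(F \right)} = - F$ ($O{\left(F \right)} = \left(5 - 6\right) F = - F$)
$O{\left(K \right)} \left(-2\right) = \left(-1\right) 10 \left(-2\right) = \left(-10\right) \left(-2\right) = 20$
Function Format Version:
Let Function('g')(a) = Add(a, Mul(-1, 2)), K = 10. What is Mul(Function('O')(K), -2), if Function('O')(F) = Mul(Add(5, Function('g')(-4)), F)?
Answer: 20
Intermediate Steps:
Function('g')(a) = Add(-2, a) (Function('g')(a) = Add(a, -2) = Add(-2, a))
Function('O')(F) = Mul(-1, F) (Function('O')(F) = Mul(Add(5, Add(-2, -4)), F) = Mul(Add(5, -6), F) = Mul(-1, F))
Mul(Function('O')(K), -2) = Mul(Mul(-1, 10), -2) = Mul(-10, -2) = 20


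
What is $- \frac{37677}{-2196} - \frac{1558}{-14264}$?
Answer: $\frac{11267627}{652578} \approx 17.266$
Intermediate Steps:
$- \frac{37677}{-2196} - \frac{1558}{-14264} = \left(-37677\right) \left(- \frac{1}{2196}\right) - - \frac{779}{7132} = \frac{12559}{732} + \frac{779}{7132} = \frac{11267627}{652578}$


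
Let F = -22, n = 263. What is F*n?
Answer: -5786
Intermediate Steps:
F*n = -22*263 = -5786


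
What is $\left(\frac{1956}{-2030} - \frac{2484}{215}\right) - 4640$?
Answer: $- \frac{203059106}{43645} \approx -4652.5$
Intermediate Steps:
$\left(\frac{1956}{-2030} - \frac{2484}{215}\right) - 4640 = \left(1956 \left(- \frac{1}{2030}\right) - \frac{2484}{215}\right) - 4640 = \left(- \frac{978}{1015} - \frac{2484}{215}\right) - 4640 = - \frac{546306}{43645} - 4640 = - \frac{203059106}{43645}$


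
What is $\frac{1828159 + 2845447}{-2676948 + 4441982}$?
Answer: $\frac{2336803}{882517} \approx 2.6479$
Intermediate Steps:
$\frac{1828159 + 2845447}{-2676948 + 4441982} = \frac{4673606}{1765034} = 4673606 \cdot \frac{1}{1765034} = \frac{2336803}{882517}$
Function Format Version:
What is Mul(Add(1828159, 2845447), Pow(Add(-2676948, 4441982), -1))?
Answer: Rational(2336803, 882517) ≈ 2.6479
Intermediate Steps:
Mul(Add(1828159, 2845447), Pow(Add(-2676948, 4441982), -1)) = Mul(4673606, Pow(1765034, -1)) = Mul(4673606, Rational(1, 1765034)) = Rational(2336803, 882517)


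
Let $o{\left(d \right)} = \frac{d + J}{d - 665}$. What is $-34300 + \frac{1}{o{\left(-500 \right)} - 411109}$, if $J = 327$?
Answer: $- \frac{16427704152765}{478941812} \approx -34300.0$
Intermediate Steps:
$o{\left(d \right)} = \frac{327 + d}{-665 + d}$ ($o{\left(d \right)} = \frac{d + 327}{d - 665} = \frac{327 + d}{-665 + d}$)
$-34300 + \frac{1}{o{\left(-500 \right)} - 411109} = -34300 + \frac{1}{\frac{327 - 500}{-665 - 500} - 411109} = -34300 + \frac{1}{\frac{1}{-1165} \left(-173\right) - 411109} = -34300 + \frac{1}{\left(- \frac{1}{1165}\right) \left(-173\right) - 411109} = -34300 + \frac{1}{\frac{173}{1165} - 411109} = -34300 + \frac{1}{- \frac{478941812}{1165}} = -34300 - \frac{1165}{478941812} = - \frac{16427704152765}{478941812}$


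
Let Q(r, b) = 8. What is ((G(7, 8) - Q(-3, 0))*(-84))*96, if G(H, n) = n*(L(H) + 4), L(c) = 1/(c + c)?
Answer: -198144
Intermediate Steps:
L(c) = 1/(2*c)
G(H, n) = n*(4 + 1/(2*H)) (G(H, n) = n*(1/(2*H) + 4) = n*(4 + 1/(2*H)))
((G(7, 8) - Q(-3, 0))*(-84))*96 = (((4*8 + (½)*8/7) - 1*8)*(-84))*96 = (((32 + (½)*8*(⅐)) - 8)*(-84))*96 = (((32 + 4/7) - 8)*(-84))*96 = ((228/7 - 8)*(-84))*96 = ((172/7)*(-84))*96 = -2064*96 = -198144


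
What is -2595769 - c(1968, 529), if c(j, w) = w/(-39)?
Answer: -101234462/39 ≈ -2.5958e+6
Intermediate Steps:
c(j, w) = -w/39 (c(j, w) = w*(-1/39) = -w/39)
-2595769 - c(1968, 529) = -2595769 - (-1)*529/39 = -2595769 - 1*(-529/39) = -2595769 + 529/39 = -101234462/39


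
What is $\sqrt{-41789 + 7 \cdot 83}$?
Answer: $2 i \sqrt{10302} \approx 203.0 i$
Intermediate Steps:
$\sqrt{-41789 + 7 \cdot 83} = \sqrt{-41789 + 581} = \sqrt{-41208} = 2 i \sqrt{10302}$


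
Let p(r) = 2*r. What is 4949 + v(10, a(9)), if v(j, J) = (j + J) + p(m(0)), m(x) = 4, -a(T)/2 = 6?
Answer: 4955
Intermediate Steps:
a(T) = -12 (a(T) = -2*6 = -12)
v(j, J) = 8 + J + j (v(j, J) = (j + J) + 2*4 = (J + j) + 8 = 8 + J + j)
4949 + v(10, a(9)) = 4949 + (8 - 12 + 10) = 4949 + 6 = 4955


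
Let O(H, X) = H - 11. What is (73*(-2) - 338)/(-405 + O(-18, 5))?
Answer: 242/217 ≈ 1.1152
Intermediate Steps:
O(H, X) = -11 + H
(73*(-2) - 338)/(-405 + O(-18, 5)) = (73*(-2) - 338)/(-405 + (-11 - 18)) = (-146 - 338)/(-405 - 29) = -484/(-434) = -484*(-1/434) = 242/217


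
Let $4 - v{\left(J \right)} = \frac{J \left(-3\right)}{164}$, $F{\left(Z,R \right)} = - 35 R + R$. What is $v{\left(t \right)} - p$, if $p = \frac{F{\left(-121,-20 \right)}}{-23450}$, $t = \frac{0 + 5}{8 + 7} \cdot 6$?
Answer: $\frac{781771}{192290} \approx 4.0656$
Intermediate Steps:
$F{\left(Z,R \right)} = - 34 R$
$t = 2$ ($t = \frac{5}{15} \cdot 6 = 5 \cdot \frac{1}{15} \cdot 6 = \frac{1}{3} \cdot 6 = 2$)
$v{\left(J \right)} = 4 + \frac{3 J}{164}$ ($v{\left(J \right)} = 4 - \frac{J \left(-3\right)}{164} = 4 - - 3 J \frac{1}{164} = 4 - - \frac{3 J}{164} = 4 + \frac{3 J}{164}$)
$p = - \frac{68}{2345}$ ($p = \frac{\left(-34\right) \left(-20\right)}{-23450} = 680 \left(- \frac{1}{23450}\right) = - \frac{68}{2345} \approx -0.028998$)
$v{\left(t \right)} - p = \left(4 + \frac{3}{164} \cdot 2\right) - - \frac{68}{2345} = \left(4 + \frac{3}{82}\right) + \frac{68}{2345} = \frac{331}{82} + \frac{68}{2345} = \frac{781771}{192290}$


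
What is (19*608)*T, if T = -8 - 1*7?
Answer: -173280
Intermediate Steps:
T = -15 (T = -8 - 7 = -15)
(19*608)*T = (19*608)*(-15) = 11552*(-15) = -173280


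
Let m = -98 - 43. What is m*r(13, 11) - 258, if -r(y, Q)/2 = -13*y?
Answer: -47916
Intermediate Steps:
r(y, Q) = 26*y (r(y, Q) = -(-26)*y = 26*y)
m = -141
m*r(13, 11) - 258 = -3666*13 - 258 = -141*338 - 258 = -47658 - 258 = -47916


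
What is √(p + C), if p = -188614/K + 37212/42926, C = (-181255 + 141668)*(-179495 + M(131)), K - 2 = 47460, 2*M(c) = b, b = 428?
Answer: 2*√2723661241452218106644433/39179881 ≈ 84245.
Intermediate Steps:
M(c) = 214 (M(c) = (½)*428 = 214)
K = 47462 (K = 2 + 47460 = 47462)
C = 7097196947 (C = (-181255 + 141668)*(-179495 + 214) = -39587*(-179281) = 7097196947)
p = -1582572155/509338453 (p = -188614/47462 + 37212/42926 = -188614*1/47462 + 37212*(1/42926) = -94307/23731 + 18606/21463 = -1582572155/509338453 ≈ -3.1071)
√(p + C) = √(-1582572155/509338453 + 7097196947) = √(3614875312038730836/509338453) = 2*√2723661241452218106644433/39179881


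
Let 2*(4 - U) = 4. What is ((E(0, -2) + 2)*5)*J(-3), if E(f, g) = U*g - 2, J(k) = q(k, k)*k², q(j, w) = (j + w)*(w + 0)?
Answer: -3240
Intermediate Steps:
U = 2 (U = 4 - ½*4 = 4 - 2 = 2)
q(j, w) = w*(j + w) (q(j, w) = (j + w)*w = w*(j + w))
J(k) = 2*k⁴ (J(k) = (k*(k + k))*k² = (k*(2*k))*k² = (2*k²)*k² = 2*k⁴)
E(f, g) = -2 + 2*g (E(f, g) = 2*g - 2 = -2 + 2*g)
((E(0, -2) + 2)*5)*J(-3) = (((-2 + 2*(-2)) + 2)*5)*(2*(-3)⁴) = (((-2 - 4) + 2)*5)*(2*81) = ((-6 + 2)*5)*162 = -4*5*162 = -20*162 = -3240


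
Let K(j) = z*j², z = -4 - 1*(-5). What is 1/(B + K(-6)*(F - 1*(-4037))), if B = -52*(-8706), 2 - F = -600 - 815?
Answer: 1/649056 ≈ 1.5407e-6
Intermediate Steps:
F = 1417 (F = 2 - (-600 - 815) = 2 - 1*(-1415) = 2 + 1415 = 1417)
z = 1 (z = -4 + 5 = 1)
K(j) = j² (K(j) = 1*j² = j²)
B = 452712
1/(B + K(-6)*(F - 1*(-4037))) = 1/(452712 + (-6)²*(1417 - 1*(-4037))) = 1/(452712 + 36*(1417 + 4037)) = 1/(452712 + 36*5454) = 1/(452712 + 196344) = 1/649056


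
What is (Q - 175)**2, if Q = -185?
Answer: 129600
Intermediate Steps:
(Q - 175)**2 = (-185 - 175)**2 = (-360)**2 = 129600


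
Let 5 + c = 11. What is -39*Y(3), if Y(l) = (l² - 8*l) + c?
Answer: 351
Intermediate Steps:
c = 6 (c = -5 + 11 = 6)
Y(l) = 6 + l² - 8*l (Y(l) = (l² - 8*l) + 6 = 6 + l² - 8*l)
-39*Y(3) = -39*(6 + 3² - 8*3) = -39*(6 + 9 - 24) = -39*(-9) = 351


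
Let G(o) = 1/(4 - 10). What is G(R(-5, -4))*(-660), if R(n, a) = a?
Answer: 110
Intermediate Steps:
G(o) = -⅙ (G(o) = 1/(-6) = -⅙)
G(R(-5, -4))*(-660) = -⅙*(-660) = 110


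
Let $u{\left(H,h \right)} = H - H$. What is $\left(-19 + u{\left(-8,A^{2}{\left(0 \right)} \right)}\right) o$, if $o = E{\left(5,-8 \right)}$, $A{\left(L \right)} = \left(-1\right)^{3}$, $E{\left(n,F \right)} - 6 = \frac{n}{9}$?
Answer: $- \frac{1121}{9} \approx -124.56$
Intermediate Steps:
$E{\left(n,F \right)} = 6 + \frac{n}{9}$
$A{\left(L \right)} = -1$
$u{\left(H,h \right)} = 0$
$o = \frac{59}{9}$ ($o = 6 + \frac{1}{9} \cdot 5 = 6 + \frac{5}{9} = \frac{59}{9} \approx 6.5556$)
$\left(-19 + u{\left(-8,A^{2}{\left(0 \right)} \right)}\right) o = \left(-19 + 0\right) \frac{59}{9} = \left(-19\right) \frac{59}{9} = - \frac{1121}{9}$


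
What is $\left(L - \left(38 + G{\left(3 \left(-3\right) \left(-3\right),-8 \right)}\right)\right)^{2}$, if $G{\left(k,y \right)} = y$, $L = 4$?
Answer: $676$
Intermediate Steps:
$\left(L - \left(38 + G{\left(3 \left(-3\right) \left(-3\right),-8 \right)}\right)\right)^{2} = \left(4 - 30\right)^{2} = \left(-26\right)^{2} = 676$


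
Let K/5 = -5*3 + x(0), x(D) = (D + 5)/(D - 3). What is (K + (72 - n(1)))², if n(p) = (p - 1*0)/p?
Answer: 1369/9 ≈ 152.11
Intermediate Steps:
x(D) = (5 + D)/(-3 + D)
n(p) = 1 (n(p) = (p + 0)/p = p/p = 1)
K = -250/3 (K = 5*(-5*3 + (5 + 0)/(-3 + 0)) = 5*(-15 + 5/(-3)) = 5*(-15 - ⅓*5) = 5*(-15 - 5/3) = 5*(-50/3) = -250/3 ≈ -83.333)
(K + (72 - n(1)))² = (-250/3 + (72 - 1*1))² = (-250/3 + (72 - 1))² = (-250/3 + 71)² = (-37/3)² = 1369/9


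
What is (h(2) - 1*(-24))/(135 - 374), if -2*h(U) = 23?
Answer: -25/478 ≈ -0.052301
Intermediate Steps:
h(U) = -23/2 (h(U) = -1/2*23 = -23/2)
(h(2) - 1*(-24))/(135 - 374) = (-23/2 - 1*(-24))/(135 - 374) = (-23/2 + 24)/(-239) = (25/2)*(-1/239) = -25/478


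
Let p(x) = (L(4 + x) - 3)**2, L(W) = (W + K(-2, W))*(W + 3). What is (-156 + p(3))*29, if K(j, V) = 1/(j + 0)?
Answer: 106952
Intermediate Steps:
K(j, V) = 1/j
L(W) = (3 + W)*(-1/2 + W) (L(W) = (W + 1/(-2))*(W + 3) = (W - 1/2)*(3 + W) = (-1/2 + W)*(3 + W) = (3 + W)*(-1/2 + W))
p(x) = (11/2 + (4 + x)**2 + 5*x/2)**2 (p(x) = ((-3/2 + (4 + x)**2 + 5*(4 + x)/2) - 3)**2 = ((-3/2 + (4 + x)**2 + (10 + 5*x/2)) - 3)**2 = ((17/2 + (4 + x)**2 + 5*x/2) - 3)**2 = (11/2 + (4 + x)**2 + 5*x/2)**2)
(-156 + p(3))*29 = (-156 + (11 + 2*(4 + 3)**2 + 5*3)**2/4)*29 = (-156 + (11 + 2*7**2 + 15)**2/4)*29 = (-156 + (11 + 2*49 + 15)**2/4)*29 = (-156 + (11 + 98 + 15)**2/4)*29 = (-156 + (1/4)*124**2)*29 = (-156 + (1/4)*15376)*29 = (-156 + 3844)*29 = 3688*29 = 106952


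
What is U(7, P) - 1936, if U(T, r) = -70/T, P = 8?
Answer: -1946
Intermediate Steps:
U(7, P) - 1936 = -70/7 - 1936 = -70*⅐ - 1936 = -10 - 1936 = -1946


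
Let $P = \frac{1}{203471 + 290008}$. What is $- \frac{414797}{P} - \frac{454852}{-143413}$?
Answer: $- \frac{29355724513073267}{143413} \approx -2.0469 \cdot 10^{11}$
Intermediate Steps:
$P = \frac{1}{493479} \approx 2.0264 \cdot 10^{-6}$
$- \frac{414797}{P} - \frac{454852}{-143413} = - 414797 \frac{1}{\frac{1}{493479}} - \frac{454852}{-143413} = \left(-414797\right) 493479 - - \frac{454852}{143413} = -204693608763 + \frac{454852}{143413} = - \frac{29355724513073267}{143413}$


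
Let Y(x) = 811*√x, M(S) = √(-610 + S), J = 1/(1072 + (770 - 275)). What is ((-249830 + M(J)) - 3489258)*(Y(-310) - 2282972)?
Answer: (2282972 - 811*I*√310)*(5859150896 - I*√1497846723)/1567 ≈ 8.5362e+12 - 5.3447e+10*I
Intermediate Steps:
J = 1/1567 (J = 1/(1072 + 495) = 1/1567 ≈ 0.00063816)
((-249830 + M(J)) - 3489258)*(Y(-310) - 2282972) = ((-249830 + √(-610 + 1/1567)) - 3489258)*(811*√(-310) - 2282972) = ((-249830 + √(-955869/1567)) - 3489258)*(811*(I*√310) - 2282972) = ((-249830 + I*√1497846723/1567) - 3489258)*(811*I*√310 - 2282972) = (-3739088 + I*√1497846723/1567)*(-2282972 + 811*I*√310)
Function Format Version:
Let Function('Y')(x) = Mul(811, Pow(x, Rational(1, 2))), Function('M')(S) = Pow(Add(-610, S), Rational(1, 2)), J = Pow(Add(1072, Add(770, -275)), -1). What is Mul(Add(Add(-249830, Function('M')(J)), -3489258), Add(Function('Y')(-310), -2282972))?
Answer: Mul(Rational(1, 1567), Add(2282972, Mul(-811, I, Pow(310, Rational(1, 2)))), Add(5859150896, Mul(-1, I, Pow(1497846723, Rational(1, 2))))) ≈ Add(8.5362e+12, Mul(-5.3447e+10, I))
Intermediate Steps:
J = Rational(1, 1567) (J = Pow(Add(1072, 495), -1) = Pow(1567, -1) = Rational(1, 1567) ≈ 0.00063816)
Mul(Add(Add(-249830, Function('M')(J)), -3489258), Add(Function('Y')(-310), -2282972)) = Mul(Add(Add(-249830, Pow(Add(-610, Rational(1, 1567)), Rational(1, 2))), -3489258), Add(Mul(811, Pow(-310, Rational(1, 2))), -2282972)) = Mul(Add(Add(-249830, Pow(Rational(-955869, 1567), Rational(1, 2))), -3489258), Add(Mul(811, Mul(I, Pow(310, Rational(1, 2)))), -2282972)) = Mul(Add(Add(-249830, Mul(Rational(1, 1567), I, Pow(1497846723, Rational(1, 2)))), -3489258), Add(Mul(811, I, Pow(310, Rational(1, 2))), -2282972)) = Mul(Add(-3739088, Mul(Rational(1, 1567), I, Pow(1497846723, Rational(1, 2)))), Add(-2282972, Mul(811, I, Pow(310, Rational(1, 2)))))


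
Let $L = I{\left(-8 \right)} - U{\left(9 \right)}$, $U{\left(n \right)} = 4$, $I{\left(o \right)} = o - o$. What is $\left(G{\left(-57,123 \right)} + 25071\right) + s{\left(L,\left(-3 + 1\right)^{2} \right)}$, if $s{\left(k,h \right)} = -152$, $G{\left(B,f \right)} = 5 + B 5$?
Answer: $24639$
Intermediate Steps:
$I{\left(o \right)} = 0$
$L = -4$ ($L = 0 - 4 = -4$)
$G{\left(B,f \right)} = 5 + 5 B$
$\left(G{\left(-57,123 \right)} + 25071\right) + s{\left(L,\left(-3 + 1\right)^{2} \right)} = \left(\left(5 + 5 \left(-57\right)\right) + 25071\right) - 152 = \left(\left(5 - 285\right) + 25071\right) - 152 = \left(-280 + 25071\right) - 152 = 24791 - 152 = 24639$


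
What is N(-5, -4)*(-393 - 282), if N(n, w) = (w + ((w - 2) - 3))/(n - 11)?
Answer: -8775/16 ≈ -548.44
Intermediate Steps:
N(n, w) = (-5 + 2*w)/(-11 + n) (N(n, w) = (w + ((-2 + w) - 3))/(-11 + n) = (w + (-5 + w))/(-11 + n) = (-5 + 2*w)/(-11 + n))
N(-5, -4)*(-393 - 282) = ((-5 + 2*(-4))/(-11 - 5))*(-393 - 282) = ((-5 - 8)/(-16))*(-675) = -1/16*(-13)*(-675) = (13/16)*(-675) = -8775/16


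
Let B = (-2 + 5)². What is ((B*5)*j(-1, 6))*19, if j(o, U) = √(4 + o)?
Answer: 855*√3 ≈ 1480.9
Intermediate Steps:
B = 9 (B = 3² = 9)
((B*5)*j(-1, 6))*19 = ((9*5)*√(4 - 1))*19 = (45*√3)*19 = 855*√3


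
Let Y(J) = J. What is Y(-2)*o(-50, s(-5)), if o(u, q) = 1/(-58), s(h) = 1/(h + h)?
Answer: 1/29 ≈ 0.034483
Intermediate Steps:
s(h) = 1/(2*h)
o(u, q) = -1/58
Y(-2)*o(-50, s(-5)) = -2*(-1/58) = 1/29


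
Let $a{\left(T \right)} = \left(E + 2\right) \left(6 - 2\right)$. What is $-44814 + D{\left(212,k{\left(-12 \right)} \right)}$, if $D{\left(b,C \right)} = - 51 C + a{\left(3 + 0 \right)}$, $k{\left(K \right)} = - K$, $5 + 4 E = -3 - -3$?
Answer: $-45423$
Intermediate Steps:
$E = - \frac{5}{4}$ ($E = - \frac{5}{4} + \frac{-3 - -3}{4} = - \frac{5}{4} + \frac{-3 + 3}{4} = - \frac{5}{4} + \frac{1}{4} \cdot 0 = - \frac{5}{4} + 0 = - \frac{5}{4} \approx -1.25$)
$a{\left(T \right)} = 3$ ($a{\left(T \right)} = \left(- \frac{5}{4} + 2\right) \left(6 - 2\right) = \frac{3}{4} \cdot 4 = 3$)
$D{\left(b,C \right)} = 3 - 51 C$ ($D{\left(b,C \right)} = - 51 C + 3 = 3 - 51 C$)
$-44814 + D{\left(212,k{\left(-12 \right)} \right)} = -44814 + \left(3 - 51 \left(\left(-1\right) \left(-12\right)\right)\right) = -44814 + \left(3 - 612\right) = -44814 - 609 = -45423$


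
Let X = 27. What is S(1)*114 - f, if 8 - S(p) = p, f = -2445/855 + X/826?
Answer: 37704535/47082 ≈ 800.83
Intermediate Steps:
f = -133099/47082 (f = -2445/855 + 27/826 = -2445*1/855 + 27*(1/826) = -163/57 + 27/826 = -133099/47082 ≈ -2.8270)
S(p) = 8 - p
S(1)*114 - f = (8 - 1*1)*114 - 1*(-133099/47082) = (8 - 1)*114 + 133099/47082 = 7*114 + 133099/47082 = 798 + 133099/47082 = 37704535/47082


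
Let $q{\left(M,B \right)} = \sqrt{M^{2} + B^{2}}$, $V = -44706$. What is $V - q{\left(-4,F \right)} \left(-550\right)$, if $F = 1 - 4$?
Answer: $-41956$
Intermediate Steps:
$F = -3$
$q{\left(M,B \right)} = \sqrt{B^{2} + M^{2}}$
$V - q{\left(-4,F \right)} \left(-550\right) = -44706 - \sqrt{\left(-3\right)^{2} + \left(-4\right)^{2}} \left(-550\right) = -44706 - \sqrt{9 + 16} \left(-550\right) = -44706 - \sqrt{25} \left(-550\right) = -44706 - 5 \left(-550\right) = -44706 - -2750 = -44706 + 2750 = -41956$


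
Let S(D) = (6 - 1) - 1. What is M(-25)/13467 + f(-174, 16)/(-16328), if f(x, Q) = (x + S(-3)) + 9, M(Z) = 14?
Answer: 2396779/219889176 ≈ 0.010900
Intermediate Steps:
S(D) = 4 (S(D) = 5 - 1 = 4)
f(x, Q) = 13 + x (f(x, Q) = (x + 4) + 9 = (4 + x) + 9 = 13 + x)
M(-25)/13467 + f(-174, 16)/(-16328) = 14/13467 + (13 - 174)/(-16328) = 14*(1/13467) - 161*(-1/16328) = 14/13467 + 161/16328 = 2396779/219889176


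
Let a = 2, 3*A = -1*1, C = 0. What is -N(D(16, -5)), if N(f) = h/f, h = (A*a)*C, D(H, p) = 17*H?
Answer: 0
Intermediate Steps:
A = -⅓ (A = (-1*1)/3 = (⅓)*(-1) = -⅓ ≈ -0.33333)
h = 0 (h = -⅓*2*0 = -⅔*0 = 0)
N(f) = 0 (N(f) = 0/f = 0)
-N(D(16, -5)) = -1*0 = 0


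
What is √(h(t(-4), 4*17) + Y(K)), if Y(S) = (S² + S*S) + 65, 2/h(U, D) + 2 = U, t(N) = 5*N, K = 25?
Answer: 8*√2486/11 ≈ 36.262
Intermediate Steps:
h(U, D) = 2/(-2 + U)
Y(S) = 65 + 2*S² (Y(S) = (S² + S²) + 65 = 2*S² + 65 = 65 + 2*S²)
√(h(t(-4), 4*17) + Y(K)) = √(2/(-2 + 5*(-4)) + (65 + 2*25²)) = √(2/(-2 - 20) + (65 + 2*625)) = √(2/(-22) + (65 + 1250)) = √(2*(-1/22) + 1315) = √(-1/11 + 1315) = √(14464/11) = 8*√2486/11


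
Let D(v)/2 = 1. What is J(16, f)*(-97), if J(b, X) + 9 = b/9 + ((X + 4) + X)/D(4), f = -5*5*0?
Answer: 4559/9 ≈ 506.56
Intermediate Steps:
D(v) = 2 (D(v) = 2*1 = 2)
f = 0 (f = -25*0 = 0)
J(b, X) = -7 + X + b/9 (J(b, X) = -9 + (b/9 + ((X + 4) + X)/2) = -9 + (b*(⅑) + ((4 + X) + X)*(½)) = -9 + (b/9 + (4 + 2*X)*(½)) = -9 + (b/9 + (2 + X)) = -9 + (2 + X + b/9) = -7 + X + b/9)
J(16, f)*(-97) = (-7 + 0 + (⅑)*16)*(-97) = (-7 + 0 + 16/9)*(-97) = -47/9*(-97) = 4559/9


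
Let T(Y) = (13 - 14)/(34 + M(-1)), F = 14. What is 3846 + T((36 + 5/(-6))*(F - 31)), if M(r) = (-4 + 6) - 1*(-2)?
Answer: 146147/38 ≈ 3846.0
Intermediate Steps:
M(r) = 4 (M(r) = 2 + 2 = 4)
T(Y) = -1/38 (T(Y) = (13 - 14)/(34 + 4) = -1/38)
3846 + T((36 + 5/(-6))*(F - 31)) = 3846 - 1/38 = 146147/38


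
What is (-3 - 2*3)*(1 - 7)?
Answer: 54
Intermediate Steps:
(-3 - 2*3)*(1 - 7) = (-3 - 6)*(-6) = -9*(-6) = 54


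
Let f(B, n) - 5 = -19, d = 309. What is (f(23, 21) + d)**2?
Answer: 87025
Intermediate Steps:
f(B, n) = -14 (f(B, n) = 5 - 19 = -14)
(f(23, 21) + d)**2 = (-14 + 309)**2 = 295**2 = 87025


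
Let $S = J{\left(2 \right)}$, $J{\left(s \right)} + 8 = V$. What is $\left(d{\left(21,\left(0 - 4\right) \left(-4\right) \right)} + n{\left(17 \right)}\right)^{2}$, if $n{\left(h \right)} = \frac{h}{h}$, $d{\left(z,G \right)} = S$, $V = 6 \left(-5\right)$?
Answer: $1369$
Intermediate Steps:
$V = -30$
$J{\left(s \right)} = -38$ ($J{\left(s \right)} = -8 - 30 = -38$)
$S = -38$
$d{\left(z,G \right)} = -38$
$n{\left(h \right)} = 1$
$\left(d{\left(21,\left(0 - 4\right) \left(-4\right) \right)} + n{\left(17 \right)}\right)^{2} = \left(-38 + 1\right)^{2} = \left(-37\right)^{2} = 1369$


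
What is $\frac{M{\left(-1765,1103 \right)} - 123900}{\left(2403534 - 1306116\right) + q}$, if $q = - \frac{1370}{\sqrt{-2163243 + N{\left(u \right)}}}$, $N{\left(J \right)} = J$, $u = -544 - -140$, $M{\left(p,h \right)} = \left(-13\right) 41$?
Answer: $- \frac{147728423181538059}{1302868457010229664} + \frac{85236605 i \sqrt{2163647}}{1302868457010229664} \approx -0.11339 + 9.6232 \cdot 10^{-8} i$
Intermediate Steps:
$M{\left(p,h \right)} = -533$
$u = -404$ ($u = -544 + 140 = -404$)
$q = \frac{1370 i \sqrt{2163647}}{2163647}$ ($q = - \frac{1370}{\sqrt{-2163243 - 404}} = - \frac{1370}{\sqrt{-2163647}} = - \frac{1370}{i \sqrt{2163647}} = - 1370 \left(- \frac{i \sqrt{2163647}}{2163647}\right) = \frac{1370 i \sqrt{2163647}}{2163647} \approx 0.93138 i$)
$\frac{M{\left(-1765,1103 \right)} - 123900}{\left(2403534 - 1306116\right) + q} = \frac{-533 - 123900}{\left(2403534 - 1306116\right) + \frac{1370 i \sqrt{2163647}}{2163647}} = - \frac{124433}{\left(2403534 - 1306116\right) + \frac{1370 i \sqrt{2163647}}{2163647}} = - \frac{124433}{1097418 + \frac{1370 i \sqrt{2163647}}{2163647}}$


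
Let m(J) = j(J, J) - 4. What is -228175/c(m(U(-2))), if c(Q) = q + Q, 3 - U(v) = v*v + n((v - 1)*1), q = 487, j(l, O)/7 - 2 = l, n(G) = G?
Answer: -228175/511 ≈ -446.53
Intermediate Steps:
j(l, O) = 14 + 7*l
U(v) = 4 - v - v² (U(v) = 3 - (v*v + (v - 1)*1) = 3 - (v² + (-1 + v)*1) = 3 - (v² + (-1 + v)) = 3 - (-1 + v + v²) = 3 + (1 - v - v²) = 4 - v - v²)
m(J) = 10 + 7*J (m(J) = (14 + 7*J) - 4 = 10 + 7*J)
c(Q) = 487 + Q
-228175/c(m(U(-2))) = -228175/(487 + (10 + 7*(4 - 1*(-2) - 1*(-2)²))) = -228175/(487 + (10 + 7*(4 + 2 - 1*4))) = -228175/(487 + (10 + 7*(4 + 2 - 4))) = -228175/(487 + (10 + 7*2)) = -228175/(487 + (10 + 14)) = -228175/(487 + 24) = -228175/511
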